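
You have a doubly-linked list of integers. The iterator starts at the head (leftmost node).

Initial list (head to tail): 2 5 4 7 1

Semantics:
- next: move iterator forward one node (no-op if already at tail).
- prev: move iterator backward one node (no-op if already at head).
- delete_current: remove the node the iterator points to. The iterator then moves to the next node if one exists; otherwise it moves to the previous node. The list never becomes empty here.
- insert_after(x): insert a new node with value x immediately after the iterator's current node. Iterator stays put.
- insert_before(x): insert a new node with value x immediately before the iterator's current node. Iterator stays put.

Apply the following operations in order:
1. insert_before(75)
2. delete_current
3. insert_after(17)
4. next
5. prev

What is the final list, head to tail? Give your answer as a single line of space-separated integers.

After 1 (insert_before(75)): list=[75, 2, 5, 4, 7, 1] cursor@2
After 2 (delete_current): list=[75, 5, 4, 7, 1] cursor@5
After 3 (insert_after(17)): list=[75, 5, 17, 4, 7, 1] cursor@5
After 4 (next): list=[75, 5, 17, 4, 7, 1] cursor@17
After 5 (prev): list=[75, 5, 17, 4, 7, 1] cursor@5

Answer: 75 5 17 4 7 1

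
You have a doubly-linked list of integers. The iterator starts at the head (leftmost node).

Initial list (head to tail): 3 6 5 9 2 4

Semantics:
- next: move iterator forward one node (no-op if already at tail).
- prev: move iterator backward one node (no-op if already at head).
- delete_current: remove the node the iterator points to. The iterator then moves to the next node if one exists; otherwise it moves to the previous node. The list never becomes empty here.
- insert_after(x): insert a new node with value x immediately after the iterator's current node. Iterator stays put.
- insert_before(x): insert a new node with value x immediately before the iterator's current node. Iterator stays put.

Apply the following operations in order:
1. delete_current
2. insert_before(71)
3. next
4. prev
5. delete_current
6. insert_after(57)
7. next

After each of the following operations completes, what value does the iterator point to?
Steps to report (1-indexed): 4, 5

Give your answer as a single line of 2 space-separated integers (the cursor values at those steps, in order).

Answer: 6 5

Derivation:
After 1 (delete_current): list=[6, 5, 9, 2, 4] cursor@6
After 2 (insert_before(71)): list=[71, 6, 5, 9, 2, 4] cursor@6
After 3 (next): list=[71, 6, 5, 9, 2, 4] cursor@5
After 4 (prev): list=[71, 6, 5, 9, 2, 4] cursor@6
After 5 (delete_current): list=[71, 5, 9, 2, 4] cursor@5
After 6 (insert_after(57)): list=[71, 5, 57, 9, 2, 4] cursor@5
After 7 (next): list=[71, 5, 57, 9, 2, 4] cursor@57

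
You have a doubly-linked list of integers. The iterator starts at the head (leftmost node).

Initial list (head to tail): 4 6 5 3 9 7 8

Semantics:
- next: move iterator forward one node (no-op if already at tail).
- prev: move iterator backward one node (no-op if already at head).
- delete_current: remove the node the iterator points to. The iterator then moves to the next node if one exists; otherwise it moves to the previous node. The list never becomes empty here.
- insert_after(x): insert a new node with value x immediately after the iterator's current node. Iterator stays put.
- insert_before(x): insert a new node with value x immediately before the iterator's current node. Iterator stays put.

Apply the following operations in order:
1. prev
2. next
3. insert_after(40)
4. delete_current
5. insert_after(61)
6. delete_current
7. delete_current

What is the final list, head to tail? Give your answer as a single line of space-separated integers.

Answer: 4 5 3 9 7 8

Derivation:
After 1 (prev): list=[4, 6, 5, 3, 9, 7, 8] cursor@4
After 2 (next): list=[4, 6, 5, 3, 9, 7, 8] cursor@6
After 3 (insert_after(40)): list=[4, 6, 40, 5, 3, 9, 7, 8] cursor@6
After 4 (delete_current): list=[4, 40, 5, 3, 9, 7, 8] cursor@40
After 5 (insert_after(61)): list=[4, 40, 61, 5, 3, 9, 7, 8] cursor@40
After 6 (delete_current): list=[4, 61, 5, 3, 9, 7, 8] cursor@61
After 7 (delete_current): list=[4, 5, 3, 9, 7, 8] cursor@5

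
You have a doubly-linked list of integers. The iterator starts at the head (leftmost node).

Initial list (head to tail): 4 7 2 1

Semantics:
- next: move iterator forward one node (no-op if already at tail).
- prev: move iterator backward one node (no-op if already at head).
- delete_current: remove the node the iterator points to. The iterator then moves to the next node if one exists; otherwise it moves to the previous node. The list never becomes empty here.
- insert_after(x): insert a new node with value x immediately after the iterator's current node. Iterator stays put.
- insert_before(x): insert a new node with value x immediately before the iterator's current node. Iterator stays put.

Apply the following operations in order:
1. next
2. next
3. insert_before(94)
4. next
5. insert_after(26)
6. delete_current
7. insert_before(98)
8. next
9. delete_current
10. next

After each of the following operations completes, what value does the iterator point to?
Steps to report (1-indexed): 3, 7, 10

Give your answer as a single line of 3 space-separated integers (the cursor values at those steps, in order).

After 1 (next): list=[4, 7, 2, 1] cursor@7
After 2 (next): list=[4, 7, 2, 1] cursor@2
After 3 (insert_before(94)): list=[4, 7, 94, 2, 1] cursor@2
After 4 (next): list=[4, 7, 94, 2, 1] cursor@1
After 5 (insert_after(26)): list=[4, 7, 94, 2, 1, 26] cursor@1
After 6 (delete_current): list=[4, 7, 94, 2, 26] cursor@26
After 7 (insert_before(98)): list=[4, 7, 94, 2, 98, 26] cursor@26
After 8 (next): list=[4, 7, 94, 2, 98, 26] cursor@26
After 9 (delete_current): list=[4, 7, 94, 2, 98] cursor@98
After 10 (next): list=[4, 7, 94, 2, 98] cursor@98

Answer: 2 26 98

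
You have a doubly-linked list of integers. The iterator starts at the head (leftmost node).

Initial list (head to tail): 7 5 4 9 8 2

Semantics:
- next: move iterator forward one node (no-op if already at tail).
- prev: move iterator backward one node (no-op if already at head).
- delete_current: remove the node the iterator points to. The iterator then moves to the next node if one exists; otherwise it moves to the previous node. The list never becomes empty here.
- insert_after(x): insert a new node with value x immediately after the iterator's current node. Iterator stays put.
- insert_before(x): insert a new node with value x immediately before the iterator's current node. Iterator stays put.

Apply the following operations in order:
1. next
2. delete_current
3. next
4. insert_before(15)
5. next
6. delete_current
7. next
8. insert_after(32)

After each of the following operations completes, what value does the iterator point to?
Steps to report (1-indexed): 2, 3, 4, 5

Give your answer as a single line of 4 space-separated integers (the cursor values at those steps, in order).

Answer: 4 9 9 8

Derivation:
After 1 (next): list=[7, 5, 4, 9, 8, 2] cursor@5
After 2 (delete_current): list=[7, 4, 9, 8, 2] cursor@4
After 3 (next): list=[7, 4, 9, 8, 2] cursor@9
After 4 (insert_before(15)): list=[7, 4, 15, 9, 8, 2] cursor@9
After 5 (next): list=[7, 4, 15, 9, 8, 2] cursor@8
After 6 (delete_current): list=[7, 4, 15, 9, 2] cursor@2
After 7 (next): list=[7, 4, 15, 9, 2] cursor@2
After 8 (insert_after(32)): list=[7, 4, 15, 9, 2, 32] cursor@2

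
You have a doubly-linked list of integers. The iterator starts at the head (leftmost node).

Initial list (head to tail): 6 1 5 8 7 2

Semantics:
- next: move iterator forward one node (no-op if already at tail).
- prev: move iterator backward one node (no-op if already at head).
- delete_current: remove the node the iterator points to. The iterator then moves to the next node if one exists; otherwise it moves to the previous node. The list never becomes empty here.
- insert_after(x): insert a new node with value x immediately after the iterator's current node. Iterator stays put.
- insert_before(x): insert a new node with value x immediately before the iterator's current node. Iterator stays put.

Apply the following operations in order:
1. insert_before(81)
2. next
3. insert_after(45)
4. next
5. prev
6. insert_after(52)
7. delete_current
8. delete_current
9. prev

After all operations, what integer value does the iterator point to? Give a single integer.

Answer: 6

Derivation:
After 1 (insert_before(81)): list=[81, 6, 1, 5, 8, 7, 2] cursor@6
After 2 (next): list=[81, 6, 1, 5, 8, 7, 2] cursor@1
After 3 (insert_after(45)): list=[81, 6, 1, 45, 5, 8, 7, 2] cursor@1
After 4 (next): list=[81, 6, 1, 45, 5, 8, 7, 2] cursor@45
After 5 (prev): list=[81, 6, 1, 45, 5, 8, 7, 2] cursor@1
After 6 (insert_after(52)): list=[81, 6, 1, 52, 45, 5, 8, 7, 2] cursor@1
After 7 (delete_current): list=[81, 6, 52, 45, 5, 8, 7, 2] cursor@52
After 8 (delete_current): list=[81, 6, 45, 5, 8, 7, 2] cursor@45
After 9 (prev): list=[81, 6, 45, 5, 8, 7, 2] cursor@6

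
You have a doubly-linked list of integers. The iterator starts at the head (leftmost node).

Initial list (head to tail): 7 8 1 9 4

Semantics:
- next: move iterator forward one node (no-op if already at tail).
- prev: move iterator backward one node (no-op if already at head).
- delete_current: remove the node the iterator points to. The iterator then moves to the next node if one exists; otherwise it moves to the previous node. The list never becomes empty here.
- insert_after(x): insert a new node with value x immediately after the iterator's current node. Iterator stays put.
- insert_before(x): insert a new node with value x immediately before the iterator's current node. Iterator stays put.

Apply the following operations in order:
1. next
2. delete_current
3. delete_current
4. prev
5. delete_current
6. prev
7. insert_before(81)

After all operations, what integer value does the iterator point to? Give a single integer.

Answer: 9

Derivation:
After 1 (next): list=[7, 8, 1, 9, 4] cursor@8
After 2 (delete_current): list=[7, 1, 9, 4] cursor@1
After 3 (delete_current): list=[7, 9, 4] cursor@9
After 4 (prev): list=[7, 9, 4] cursor@7
After 5 (delete_current): list=[9, 4] cursor@9
After 6 (prev): list=[9, 4] cursor@9
After 7 (insert_before(81)): list=[81, 9, 4] cursor@9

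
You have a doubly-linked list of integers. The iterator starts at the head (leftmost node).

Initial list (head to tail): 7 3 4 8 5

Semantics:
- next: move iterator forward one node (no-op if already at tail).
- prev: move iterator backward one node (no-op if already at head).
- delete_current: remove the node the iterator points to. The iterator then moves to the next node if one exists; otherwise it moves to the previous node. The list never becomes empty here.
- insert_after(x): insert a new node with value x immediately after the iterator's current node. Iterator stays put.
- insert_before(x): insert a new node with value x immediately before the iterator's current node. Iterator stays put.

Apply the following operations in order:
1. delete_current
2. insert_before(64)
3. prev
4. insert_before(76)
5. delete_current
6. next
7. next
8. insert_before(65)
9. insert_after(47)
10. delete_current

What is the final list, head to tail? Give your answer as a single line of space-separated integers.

After 1 (delete_current): list=[3, 4, 8, 5] cursor@3
After 2 (insert_before(64)): list=[64, 3, 4, 8, 5] cursor@3
After 3 (prev): list=[64, 3, 4, 8, 5] cursor@64
After 4 (insert_before(76)): list=[76, 64, 3, 4, 8, 5] cursor@64
After 5 (delete_current): list=[76, 3, 4, 8, 5] cursor@3
After 6 (next): list=[76, 3, 4, 8, 5] cursor@4
After 7 (next): list=[76, 3, 4, 8, 5] cursor@8
After 8 (insert_before(65)): list=[76, 3, 4, 65, 8, 5] cursor@8
After 9 (insert_after(47)): list=[76, 3, 4, 65, 8, 47, 5] cursor@8
After 10 (delete_current): list=[76, 3, 4, 65, 47, 5] cursor@47

Answer: 76 3 4 65 47 5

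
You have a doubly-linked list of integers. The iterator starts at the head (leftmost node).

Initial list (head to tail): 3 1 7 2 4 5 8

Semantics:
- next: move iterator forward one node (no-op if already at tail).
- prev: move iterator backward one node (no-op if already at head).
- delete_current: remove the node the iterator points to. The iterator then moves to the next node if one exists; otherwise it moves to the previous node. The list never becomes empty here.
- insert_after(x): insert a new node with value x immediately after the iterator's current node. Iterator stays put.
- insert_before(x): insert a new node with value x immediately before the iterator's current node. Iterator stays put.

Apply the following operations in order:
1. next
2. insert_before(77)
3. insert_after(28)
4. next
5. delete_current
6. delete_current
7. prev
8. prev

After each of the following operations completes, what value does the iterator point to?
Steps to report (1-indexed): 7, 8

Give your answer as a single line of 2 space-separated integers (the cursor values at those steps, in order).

Answer: 1 77

Derivation:
After 1 (next): list=[3, 1, 7, 2, 4, 5, 8] cursor@1
After 2 (insert_before(77)): list=[3, 77, 1, 7, 2, 4, 5, 8] cursor@1
After 3 (insert_after(28)): list=[3, 77, 1, 28, 7, 2, 4, 5, 8] cursor@1
After 4 (next): list=[3, 77, 1, 28, 7, 2, 4, 5, 8] cursor@28
After 5 (delete_current): list=[3, 77, 1, 7, 2, 4, 5, 8] cursor@7
After 6 (delete_current): list=[3, 77, 1, 2, 4, 5, 8] cursor@2
After 7 (prev): list=[3, 77, 1, 2, 4, 5, 8] cursor@1
After 8 (prev): list=[3, 77, 1, 2, 4, 5, 8] cursor@77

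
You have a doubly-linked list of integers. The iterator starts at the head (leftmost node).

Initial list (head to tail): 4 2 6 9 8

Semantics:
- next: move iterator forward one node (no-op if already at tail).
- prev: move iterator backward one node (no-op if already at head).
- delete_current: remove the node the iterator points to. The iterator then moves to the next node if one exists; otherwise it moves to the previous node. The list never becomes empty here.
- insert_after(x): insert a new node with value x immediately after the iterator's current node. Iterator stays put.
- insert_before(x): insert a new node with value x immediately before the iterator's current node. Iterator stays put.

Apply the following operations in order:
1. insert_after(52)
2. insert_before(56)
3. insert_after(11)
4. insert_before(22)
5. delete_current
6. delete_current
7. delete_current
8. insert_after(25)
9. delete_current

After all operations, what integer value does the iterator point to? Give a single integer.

Answer: 25

Derivation:
After 1 (insert_after(52)): list=[4, 52, 2, 6, 9, 8] cursor@4
After 2 (insert_before(56)): list=[56, 4, 52, 2, 6, 9, 8] cursor@4
After 3 (insert_after(11)): list=[56, 4, 11, 52, 2, 6, 9, 8] cursor@4
After 4 (insert_before(22)): list=[56, 22, 4, 11, 52, 2, 6, 9, 8] cursor@4
After 5 (delete_current): list=[56, 22, 11, 52, 2, 6, 9, 8] cursor@11
After 6 (delete_current): list=[56, 22, 52, 2, 6, 9, 8] cursor@52
After 7 (delete_current): list=[56, 22, 2, 6, 9, 8] cursor@2
After 8 (insert_after(25)): list=[56, 22, 2, 25, 6, 9, 8] cursor@2
After 9 (delete_current): list=[56, 22, 25, 6, 9, 8] cursor@25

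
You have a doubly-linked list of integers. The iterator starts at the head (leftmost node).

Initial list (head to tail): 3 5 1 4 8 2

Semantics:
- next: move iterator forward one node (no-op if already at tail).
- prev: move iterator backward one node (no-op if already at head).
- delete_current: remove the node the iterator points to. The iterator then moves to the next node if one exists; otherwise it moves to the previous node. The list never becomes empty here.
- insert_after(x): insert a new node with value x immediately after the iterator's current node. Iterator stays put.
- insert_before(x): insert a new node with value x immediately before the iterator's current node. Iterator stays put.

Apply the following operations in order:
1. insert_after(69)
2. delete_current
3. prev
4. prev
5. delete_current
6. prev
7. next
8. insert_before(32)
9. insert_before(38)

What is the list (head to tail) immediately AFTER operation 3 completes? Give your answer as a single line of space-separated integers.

After 1 (insert_after(69)): list=[3, 69, 5, 1, 4, 8, 2] cursor@3
After 2 (delete_current): list=[69, 5, 1, 4, 8, 2] cursor@69
After 3 (prev): list=[69, 5, 1, 4, 8, 2] cursor@69

Answer: 69 5 1 4 8 2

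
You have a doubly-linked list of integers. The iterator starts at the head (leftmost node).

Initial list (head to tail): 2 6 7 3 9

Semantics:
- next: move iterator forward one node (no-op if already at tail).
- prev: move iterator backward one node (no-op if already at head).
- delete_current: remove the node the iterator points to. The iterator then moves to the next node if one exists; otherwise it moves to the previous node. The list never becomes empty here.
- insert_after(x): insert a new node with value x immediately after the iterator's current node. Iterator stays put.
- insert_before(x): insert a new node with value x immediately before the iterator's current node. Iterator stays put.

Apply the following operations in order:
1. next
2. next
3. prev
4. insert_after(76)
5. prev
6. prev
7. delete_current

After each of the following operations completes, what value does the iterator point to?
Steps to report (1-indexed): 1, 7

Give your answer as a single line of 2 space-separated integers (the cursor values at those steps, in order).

Answer: 6 6

Derivation:
After 1 (next): list=[2, 6, 7, 3, 9] cursor@6
After 2 (next): list=[2, 6, 7, 3, 9] cursor@7
After 3 (prev): list=[2, 6, 7, 3, 9] cursor@6
After 4 (insert_after(76)): list=[2, 6, 76, 7, 3, 9] cursor@6
After 5 (prev): list=[2, 6, 76, 7, 3, 9] cursor@2
After 6 (prev): list=[2, 6, 76, 7, 3, 9] cursor@2
After 7 (delete_current): list=[6, 76, 7, 3, 9] cursor@6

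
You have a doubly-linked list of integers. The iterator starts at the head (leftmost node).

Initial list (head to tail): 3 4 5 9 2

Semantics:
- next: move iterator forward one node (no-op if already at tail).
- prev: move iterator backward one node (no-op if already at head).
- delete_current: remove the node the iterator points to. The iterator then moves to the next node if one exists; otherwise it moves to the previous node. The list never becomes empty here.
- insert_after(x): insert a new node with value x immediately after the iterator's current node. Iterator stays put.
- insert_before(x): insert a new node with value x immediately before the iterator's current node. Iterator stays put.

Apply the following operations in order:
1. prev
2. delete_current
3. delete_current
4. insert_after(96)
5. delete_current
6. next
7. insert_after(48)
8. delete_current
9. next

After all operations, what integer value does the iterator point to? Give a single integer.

After 1 (prev): list=[3, 4, 5, 9, 2] cursor@3
After 2 (delete_current): list=[4, 5, 9, 2] cursor@4
After 3 (delete_current): list=[5, 9, 2] cursor@5
After 4 (insert_after(96)): list=[5, 96, 9, 2] cursor@5
After 5 (delete_current): list=[96, 9, 2] cursor@96
After 6 (next): list=[96, 9, 2] cursor@9
After 7 (insert_after(48)): list=[96, 9, 48, 2] cursor@9
After 8 (delete_current): list=[96, 48, 2] cursor@48
After 9 (next): list=[96, 48, 2] cursor@2

Answer: 2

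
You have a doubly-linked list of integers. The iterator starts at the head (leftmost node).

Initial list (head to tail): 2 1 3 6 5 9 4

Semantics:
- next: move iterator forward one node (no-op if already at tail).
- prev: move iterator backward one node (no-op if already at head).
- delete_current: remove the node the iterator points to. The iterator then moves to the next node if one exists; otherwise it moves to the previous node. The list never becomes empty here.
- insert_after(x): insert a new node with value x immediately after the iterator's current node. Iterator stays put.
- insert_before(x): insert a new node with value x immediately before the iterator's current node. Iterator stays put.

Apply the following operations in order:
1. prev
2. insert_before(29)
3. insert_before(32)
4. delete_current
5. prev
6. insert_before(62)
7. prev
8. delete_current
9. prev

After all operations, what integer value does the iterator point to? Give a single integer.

Answer: 29

Derivation:
After 1 (prev): list=[2, 1, 3, 6, 5, 9, 4] cursor@2
After 2 (insert_before(29)): list=[29, 2, 1, 3, 6, 5, 9, 4] cursor@2
After 3 (insert_before(32)): list=[29, 32, 2, 1, 3, 6, 5, 9, 4] cursor@2
After 4 (delete_current): list=[29, 32, 1, 3, 6, 5, 9, 4] cursor@1
After 5 (prev): list=[29, 32, 1, 3, 6, 5, 9, 4] cursor@32
After 6 (insert_before(62)): list=[29, 62, 32, 1, 3, 6, 5, 9, 4] cursor@32
After 7 (prev): list=[29, 62, 32, 1, 3, 6, 5, 9, 4] cursor@62
After 8 (delete_current): list=[29, 32, 1, 3, 6, 5, 9, 4] cursor@32
After 9 (prev): list=[29, 32, 1, 3, 6, 5, 9, 4] cursor@29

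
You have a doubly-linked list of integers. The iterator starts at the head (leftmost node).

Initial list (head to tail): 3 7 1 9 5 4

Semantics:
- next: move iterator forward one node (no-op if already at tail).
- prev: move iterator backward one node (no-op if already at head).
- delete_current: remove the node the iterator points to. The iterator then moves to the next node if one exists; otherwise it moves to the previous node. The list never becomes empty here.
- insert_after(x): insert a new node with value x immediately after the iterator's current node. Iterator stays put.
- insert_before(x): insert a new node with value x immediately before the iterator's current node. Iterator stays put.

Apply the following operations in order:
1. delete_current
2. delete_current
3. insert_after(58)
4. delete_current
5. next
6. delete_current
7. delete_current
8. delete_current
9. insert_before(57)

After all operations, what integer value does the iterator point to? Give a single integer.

Answer: 58

Derivation:
After 1 (delete_current): list=[7, 1, 9, 5, 4] cursor@7
After 2 (delete_current): list=[1, 9, 5, 4] cursor@1
After 3 (insert_after(58)): list=[1, 58, 9, 5, 4] cursor@1
After 4 (delete_current): list=[58, 9, 5, 4] cursor@58
After 5 (next): list=[58, 9, 5, 4] cursor@9
After 6 (delete_current): list=[58, 5, 4] cursor@5
After 7 (delete_current): list=[58, 4] cursor@4
After 8 (delete_current): list=[58] cursor@58
After 9 (insert_before(57)): list=[57, 58] cursor@58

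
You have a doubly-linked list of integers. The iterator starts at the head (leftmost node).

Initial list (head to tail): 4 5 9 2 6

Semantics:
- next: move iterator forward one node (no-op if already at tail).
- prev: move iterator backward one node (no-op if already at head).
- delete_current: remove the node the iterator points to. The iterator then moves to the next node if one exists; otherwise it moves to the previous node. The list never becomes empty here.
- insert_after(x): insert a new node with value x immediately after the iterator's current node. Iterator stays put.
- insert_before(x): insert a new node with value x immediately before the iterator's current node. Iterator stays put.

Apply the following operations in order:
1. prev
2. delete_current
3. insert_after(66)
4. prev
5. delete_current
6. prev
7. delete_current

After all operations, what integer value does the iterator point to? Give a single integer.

After 1 (prev): list=[4, 5, 9, 2, 6] cursor@4
After 2 (delete_current): list=[5, 9, 2, 6] cursor@5
After 3 (insert_after(66)): list=[5, 66, 9, 2, 6] cursor@5
After 4 (prev): list=[5, 66, 9, 2, 6] cursor@5
After 5 (delete_current): list=[66, 9, 2, 6] cursor@66
After 6 (prev): list=[66, 9, 2, 6] cursor@66
After 7 (delete_current): list=[9, 2, 6] cursor@9

Answer: 9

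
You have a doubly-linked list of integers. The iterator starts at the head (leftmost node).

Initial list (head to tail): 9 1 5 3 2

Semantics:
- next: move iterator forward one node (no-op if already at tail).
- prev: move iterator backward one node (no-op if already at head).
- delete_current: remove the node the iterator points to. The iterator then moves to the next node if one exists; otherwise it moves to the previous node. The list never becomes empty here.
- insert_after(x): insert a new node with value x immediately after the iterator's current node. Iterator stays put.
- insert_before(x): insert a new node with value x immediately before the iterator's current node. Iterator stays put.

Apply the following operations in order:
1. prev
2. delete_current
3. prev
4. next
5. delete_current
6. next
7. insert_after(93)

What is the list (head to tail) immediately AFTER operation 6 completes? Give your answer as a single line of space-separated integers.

After 1 (prev): list=[9, 1, 5, 3, 2] cursor@9
After 2 (delete_current): list=[1, 5, 3, 2] cursor@1
After 3 (prev): list=[1, 5, 3, 2] cursor@1
After 4 (next): list=[1, 5, 3, 2] cursor@5
After 5 (delete_current): list=[1, 3, 2] cursor@3
After 6 (next): list=[1, 3, 2] cursor@2

Answer: 1 3 2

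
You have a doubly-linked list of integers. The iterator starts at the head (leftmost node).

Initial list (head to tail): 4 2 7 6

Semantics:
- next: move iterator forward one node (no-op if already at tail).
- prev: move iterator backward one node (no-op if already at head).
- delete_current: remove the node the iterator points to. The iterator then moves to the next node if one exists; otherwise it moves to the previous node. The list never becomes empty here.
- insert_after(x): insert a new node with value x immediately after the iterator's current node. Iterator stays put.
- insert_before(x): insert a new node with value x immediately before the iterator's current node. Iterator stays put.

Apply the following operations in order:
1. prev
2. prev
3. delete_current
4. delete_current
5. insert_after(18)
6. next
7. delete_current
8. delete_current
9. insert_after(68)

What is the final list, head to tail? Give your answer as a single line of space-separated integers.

After 1 (prev): list=[4, 2, 7, 6] cursor@4
After 2 (prev): list=[4, 2, 7, 6] cursor@4
After 3 (delete_current): list=[2, 7, 6] cursor@2
After 4 (delete_current): list=[7, 6] cursor@7
After 5 (insert_after(18)): list=[7, 18, 6] cursor@7
After 6 (next): list=[7, 18, 6] cursor@18
After 7 (delete_current): list=[7, 6] cursor@6
After 8 (delete_current): list=[7] cursor@7
After 9 (insert_after(68)): list=[7, 68] cursor@7

Answer: 7 68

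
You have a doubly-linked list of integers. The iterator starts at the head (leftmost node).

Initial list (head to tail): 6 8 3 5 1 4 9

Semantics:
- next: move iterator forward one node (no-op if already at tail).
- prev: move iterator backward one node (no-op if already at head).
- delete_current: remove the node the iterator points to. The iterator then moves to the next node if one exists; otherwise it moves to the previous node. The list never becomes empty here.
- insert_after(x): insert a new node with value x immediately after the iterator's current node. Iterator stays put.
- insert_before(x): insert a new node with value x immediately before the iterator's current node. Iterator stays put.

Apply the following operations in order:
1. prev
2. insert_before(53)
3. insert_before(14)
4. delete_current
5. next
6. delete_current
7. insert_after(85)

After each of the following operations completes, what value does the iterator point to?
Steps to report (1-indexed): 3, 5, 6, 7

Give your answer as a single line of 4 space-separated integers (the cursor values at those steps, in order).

Answer: 6 3 5 5

Derivation:
After 1 (prev): list=[6, 8, 3, 5, 1, 4, 9] cursor@6
After 2 (insert_before(53)): list=[53, 6, 8, 3, 5, 1, 4, 9] cursor@6
After 3 (insert_before(14)): list=[53, 14, 6, 8, 3, 5, 1, 4, 9] cursor@6
After 4 (delete_current): list=[53, 14, 8, 3, 5, 1, 4, 9] cursor@8
After 5 (next): list=[53, 14, 8, 3, 5, 1, 4, 9] cursor@3
After 6 (delete_current): list=[53, 14, 8, 5, 1, 4, 9] cursor@5
After 7 (insert_after(85)): list=[53, 14, 8, 5, 85, 1, 4, 9] cursor@5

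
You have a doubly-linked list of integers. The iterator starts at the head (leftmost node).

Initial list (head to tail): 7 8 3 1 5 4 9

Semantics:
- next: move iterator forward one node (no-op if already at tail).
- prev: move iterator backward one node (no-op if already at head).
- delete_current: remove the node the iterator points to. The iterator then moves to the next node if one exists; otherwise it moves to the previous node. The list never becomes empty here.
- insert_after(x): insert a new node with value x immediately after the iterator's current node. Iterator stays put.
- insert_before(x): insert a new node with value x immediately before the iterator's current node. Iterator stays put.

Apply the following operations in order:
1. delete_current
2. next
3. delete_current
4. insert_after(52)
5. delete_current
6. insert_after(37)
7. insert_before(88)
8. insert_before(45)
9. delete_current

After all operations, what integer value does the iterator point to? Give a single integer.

Answer: 37

Derivation:
After 1 (delete_current): list=[8, 3, 1, 5, 4, 9] cursor@8
After 2 (next): list=[8, 3, 1, 5, 4, 9] cursor@3
After 3 (delete_current): list=[8, 1, 5, 4, 9] cursor@1
After 4 (insert_after(52)): list=[8, 1, 52, 5, 4, 9] cursor@1
After 5 (delete_current): list=[8, 52, 5, 4, 9] cursor@52
After 6 (insert_after(37)): list=[8, 52, 37, 5, 4, 9] cursor@52
After 7 (insert_before(88)): list=[8, 88, 52, 37, 5, 4, 9] cursor@52
After 8 (insert_before(45)): list=[8, 88, 45, 52, 37, 5, 4, 9] cursor@52
After 9 (delete_current): list=[8, 88, 45, 37, 5, 4, 9] cursor@37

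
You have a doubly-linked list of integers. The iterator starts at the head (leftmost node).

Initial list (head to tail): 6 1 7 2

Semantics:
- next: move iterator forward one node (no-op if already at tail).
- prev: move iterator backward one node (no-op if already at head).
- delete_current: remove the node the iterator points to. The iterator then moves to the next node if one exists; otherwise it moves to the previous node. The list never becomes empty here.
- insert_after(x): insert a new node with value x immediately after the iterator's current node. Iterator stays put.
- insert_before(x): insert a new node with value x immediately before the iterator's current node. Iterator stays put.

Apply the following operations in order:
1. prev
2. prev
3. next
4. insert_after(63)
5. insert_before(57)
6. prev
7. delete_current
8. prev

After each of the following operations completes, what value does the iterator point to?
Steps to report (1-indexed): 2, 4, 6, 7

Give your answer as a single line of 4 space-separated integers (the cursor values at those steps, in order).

Answer: 6 1 57 1

Derivation:
After 1 (prev): list=[6, 1, 7, 2] cursor@6
After 2 (prev): list=[6, 1, 7, 2] cursor@6
After 3 (next): list=[6, 1, 7, 2] cursor@1
After 4 (insert_after(63)): list=[6, 1, 63, 7, 2] cursor@1
After 5 (insert_before(57)): list=[6, 57, 1, 63, 7, 2] cursor@1
After 6 (prev): list=[6, 57, 1, 63, 7, 2] cursor@57
After 7 (delete_current): list=[6, 1, 63, 7, 2] cursor@1
After 8 (prev): list=[6, 1, 63, 7, 2] cursor@6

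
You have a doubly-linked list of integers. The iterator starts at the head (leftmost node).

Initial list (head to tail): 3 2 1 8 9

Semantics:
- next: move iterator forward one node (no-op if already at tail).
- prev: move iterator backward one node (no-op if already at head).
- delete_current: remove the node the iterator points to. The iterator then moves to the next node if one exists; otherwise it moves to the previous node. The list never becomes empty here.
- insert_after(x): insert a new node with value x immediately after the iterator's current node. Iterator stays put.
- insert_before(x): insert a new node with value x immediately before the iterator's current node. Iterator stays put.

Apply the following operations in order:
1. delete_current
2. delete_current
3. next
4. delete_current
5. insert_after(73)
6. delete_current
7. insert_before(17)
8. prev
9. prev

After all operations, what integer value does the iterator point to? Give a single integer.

After 1 (delete_current): list=[2, 1, 8, 9] cursor@2
After 2 (delete_current): list=[1, 8, 9] cursor@1
After 3 (next): list=[1, 8, 9] cursor@8
After 4 (delete_current): list=[1, 9] cursor@9
After 5 (insert_after(73)): list=[1, 9, 73] cursor@9
After 6 (delete_current): list=[1, 73] cursor@73
After 7 (insert_before(17)): list=[1, 17, 73] cursor@73
After 8 (prev): list=[1, 17, 73] cursor@17
After 9 (prev): list=[1, 17, 73] cursor@1

Answer: 1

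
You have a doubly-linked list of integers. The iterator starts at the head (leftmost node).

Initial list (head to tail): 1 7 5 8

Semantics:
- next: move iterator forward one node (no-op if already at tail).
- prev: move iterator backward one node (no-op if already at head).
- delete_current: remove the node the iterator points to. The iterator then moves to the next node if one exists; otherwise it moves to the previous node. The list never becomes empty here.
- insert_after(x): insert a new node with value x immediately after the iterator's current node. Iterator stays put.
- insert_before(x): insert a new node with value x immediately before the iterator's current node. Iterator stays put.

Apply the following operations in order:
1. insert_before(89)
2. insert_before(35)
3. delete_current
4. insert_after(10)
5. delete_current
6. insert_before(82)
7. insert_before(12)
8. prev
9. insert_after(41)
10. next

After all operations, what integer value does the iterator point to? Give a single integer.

After 1 (insert_before(89)): list=[89, 1, 7, 5, 8] cursor@1
After 2 (insert_before(35)): list=[89, 35, 1, 7, 5, 8] cursor@1
After 3 (delete_current): list=[89, 35, 7, 5, 8] cursor@7
After 4 (insert_after(10)): list=[89, 35, 7, 10, 5, 8] cursor@7
After 5 (delete_current): list=[89, 35, 10, 5, 8] cursor@10
After 6 (insert_before(82)): list=[89, 35, 82, 10, 5, 8] cursor@10
After 7 (insert_before(12)): list=[89, 35, 82, 12, 10, 5, 8] cursor@10
After 8 (prev): list=[89, 35, 82, 12, 10, 5, 8] cursor@12
After 9 (insert_after(41)): list=[89, 35, 82, 12, 41, 10, 5, 8] cursor@12
After 10 (next): list=[89, 35, 82, 12, 41, 10, 5, 8] cursor@41

Answer: 41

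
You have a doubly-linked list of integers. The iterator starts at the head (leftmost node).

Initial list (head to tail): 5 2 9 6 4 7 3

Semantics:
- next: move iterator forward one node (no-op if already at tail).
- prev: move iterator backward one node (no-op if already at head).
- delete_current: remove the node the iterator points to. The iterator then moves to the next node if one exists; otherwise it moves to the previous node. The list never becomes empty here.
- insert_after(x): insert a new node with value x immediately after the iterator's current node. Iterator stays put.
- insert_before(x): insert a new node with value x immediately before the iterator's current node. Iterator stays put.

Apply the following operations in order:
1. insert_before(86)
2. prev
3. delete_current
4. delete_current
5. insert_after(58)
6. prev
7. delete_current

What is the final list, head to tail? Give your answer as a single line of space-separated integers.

Answer: 58 9 6 4 7 3

Derivation:
After 1 (insert_before(86)): list=[86, 5, 2, 9, 6, 4, 7, 3] cursor@5
After 2 (prev): list=[86, 5, 2, 9, 6, 4, 7, 3] cursor@86
After 3 (delete_current): list=[5, 2, 9, 6, 4, 7, 3] cursor@5
After 4 (delete_current): list=[2, 9, 6, 4, 7, 3] cursor@2
After 5 (insert_after(58)): list=[2, 58, 9, 6, 4, 7, 3] cursor@2
After 6 (prev): list=[2, 58, 9, 6, 4, 7, 3] cursor@2
After 7 (delete_current): list=[58, 9, 6, 4, 7, 3] cursor@58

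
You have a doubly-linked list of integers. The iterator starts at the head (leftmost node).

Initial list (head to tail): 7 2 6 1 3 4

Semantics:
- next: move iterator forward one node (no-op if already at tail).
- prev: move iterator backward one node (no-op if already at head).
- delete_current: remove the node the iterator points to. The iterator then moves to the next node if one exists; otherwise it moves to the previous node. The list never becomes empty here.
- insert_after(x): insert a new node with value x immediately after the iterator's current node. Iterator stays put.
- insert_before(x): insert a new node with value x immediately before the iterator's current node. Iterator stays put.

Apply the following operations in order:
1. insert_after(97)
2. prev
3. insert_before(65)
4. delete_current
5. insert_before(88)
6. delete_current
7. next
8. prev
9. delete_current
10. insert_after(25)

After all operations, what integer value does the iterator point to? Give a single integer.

Answer: 6

Derivation:
After 1 (insert_after(97)): list=[7, 97, 2, 6, 1, 3, 4] cursor@7
After 2 (prev): list=[7, 97, 2, 6, 1, 3, 4] cursor@7
After 3 (insert_before(65)): list=[65, 7, 97, 2, 6, 1, 3, 4] cursor@7
After 4 (delete_current): list=[65, 97, 2, 6, 1, 3, 4] cursor@97
After 5 (insert_before(88)): list=[65, 88, 97, 2, 6, 1, 3, 4] cursor@97
After 6 (delete_current): list=[65, 88, 2, 6, 1, 3, 4] cursor@2
After 7 (next): list=[65, 88, 2, 6, 1, 3, 4] cursor@6
After 8 (prev): list=[65, 88, 2, 6, 1, 3, 4] cursor@2
After 9 (delete_current): list=[65, 88, 6, 1, 3, 4] cursor@6
After 10 (insert_after(25)): list=[65, 88, 6, 25, 1, 3, 4] cursor@6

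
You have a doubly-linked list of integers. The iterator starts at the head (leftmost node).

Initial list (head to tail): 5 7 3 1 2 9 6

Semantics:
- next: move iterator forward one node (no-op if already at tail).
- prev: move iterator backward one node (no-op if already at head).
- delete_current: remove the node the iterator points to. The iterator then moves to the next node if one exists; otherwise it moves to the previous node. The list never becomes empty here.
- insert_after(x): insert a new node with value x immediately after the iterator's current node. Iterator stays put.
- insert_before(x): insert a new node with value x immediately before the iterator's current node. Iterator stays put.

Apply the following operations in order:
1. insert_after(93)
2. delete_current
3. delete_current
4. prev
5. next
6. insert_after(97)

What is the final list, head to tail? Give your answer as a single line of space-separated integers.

After 1 (insert_after(93)): list=[5, 93, 7, 3, 1, 2, 9, 6] cursor@5
After 2 (delete_current): list=[93, 7, 3, 1, 2, 9, 6] cursor@93
After 3 (delete_current): list=[7, 3, 1, 2, 9, 6] cursor@7
After 4 (prev): list=[7, 3, 1, 2, 9, 6] cursor@7
After 5 (next): list=[7, 3, 1, 2, 9, 6] cursor@3
After 6 (insert_after(97)): list=[7, 3, 97, 1, 2, 9, 6] cursor@3

Answer: 7 3 97 1 2 9 6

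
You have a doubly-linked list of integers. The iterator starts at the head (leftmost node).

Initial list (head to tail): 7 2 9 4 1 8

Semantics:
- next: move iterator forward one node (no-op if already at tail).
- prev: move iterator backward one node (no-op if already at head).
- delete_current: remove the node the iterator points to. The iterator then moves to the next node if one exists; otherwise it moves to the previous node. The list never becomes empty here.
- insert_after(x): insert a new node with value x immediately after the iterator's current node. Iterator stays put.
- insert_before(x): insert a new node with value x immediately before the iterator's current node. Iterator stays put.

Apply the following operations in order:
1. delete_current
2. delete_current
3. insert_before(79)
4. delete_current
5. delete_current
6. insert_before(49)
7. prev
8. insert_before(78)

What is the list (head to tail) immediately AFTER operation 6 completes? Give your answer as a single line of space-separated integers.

Answer: 79 49 1 8

Derivation:
After 1 (delete_current): list=[2, 9, 4, 1, 8] cursor@2
After 2 (delete_current): list=[9, 4, 1, 8] cursor@9
After 3 (insert_before(79)): list=[79, 9, 4, 1, 8] cursor@9
After 4 (delete_current): list=[79, 4, 1, 8] cursor@4
After 5 (delete_current): list=[79, 1, 8] cursor@1
After 6 (insert_before(49)): list=[79, 49, 1, 8] cursor@1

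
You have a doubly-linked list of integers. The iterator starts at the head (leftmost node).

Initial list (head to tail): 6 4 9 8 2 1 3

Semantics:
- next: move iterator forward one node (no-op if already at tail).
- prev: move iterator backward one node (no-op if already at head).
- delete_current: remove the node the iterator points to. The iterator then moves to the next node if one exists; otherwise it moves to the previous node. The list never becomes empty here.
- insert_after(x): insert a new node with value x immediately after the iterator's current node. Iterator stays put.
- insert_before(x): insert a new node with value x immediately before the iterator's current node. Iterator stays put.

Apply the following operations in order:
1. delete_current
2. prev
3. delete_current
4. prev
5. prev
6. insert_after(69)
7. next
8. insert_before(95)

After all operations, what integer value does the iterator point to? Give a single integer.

After 1 (delete_current): list=[4, 9, 8, 2, 1, 3] cursor@4
After 2 (prev): list=[4, 9, 8, 2, 1, 3] cursor@4
After 3 (delete_current): list=[9, 8, 2, 1, 3] cursor@9
After 4 (prev): list=[9, 8, 2, 1, 3] cursor@9
After 5 (prev): list=[9, 8, 2, 1, 3] cursor@9
After 6 (insert_after(69)): list=[9, 69, 8, 2, 1, 3] cursor@9
After 7 (next): list=[9, 69, 8, 2, 1, 3] cursor@69
After 8 (insert_before(95)): list=[9, 95, 69, 8, 2, 1, 3] cursor@69

Answer: 69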